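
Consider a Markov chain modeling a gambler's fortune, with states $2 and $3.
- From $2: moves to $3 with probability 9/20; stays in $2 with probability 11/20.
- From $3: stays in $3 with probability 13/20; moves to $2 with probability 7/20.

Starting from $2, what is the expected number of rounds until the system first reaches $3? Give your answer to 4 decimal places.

Let t(s) be the expected number of rounds to first reach $3 from state s, with t($3) = 0. Conditioning on the first round:
t($2) = 1 + 0.55·t($2)
Solving: t($2) = 2.2222.
Expected rounds from $2 to $3: 2.2222.

2.2222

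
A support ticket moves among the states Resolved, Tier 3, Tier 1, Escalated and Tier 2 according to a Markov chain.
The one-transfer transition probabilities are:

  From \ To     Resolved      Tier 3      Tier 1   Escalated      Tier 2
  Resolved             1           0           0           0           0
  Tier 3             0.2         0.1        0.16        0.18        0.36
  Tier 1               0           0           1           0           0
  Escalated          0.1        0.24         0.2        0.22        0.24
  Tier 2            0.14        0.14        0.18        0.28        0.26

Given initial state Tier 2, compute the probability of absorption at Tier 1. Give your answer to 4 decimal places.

0.5658

Let h(s) be the probability of absorption at Tier 1 starting from transient state s. Then h(Tier 1) = 1 and h(Resolved) = 0. By first-step analysis:
h(Tier 3) = 0.2·0 + 0.1·h(Tier 3) + 0.16·1 + 0.18·h(Escalated) + 0.36·h(Tier 2)
h(Escalated) = 0.1·0 + 0.24·h(Tier 3) + 0.2·1 + 0.22·h(Escalated) + 0.24·h(Tier 2)
h(Tier 2) = 0.14·0 + 0.14·h(Tier 3) + 0.18·1 + 0.28·h(Escalated) + 0.26·h(Tier 2)
Solving: h(Tier 3) = 0.5223, h(Escalated) = 0.5912, h(Tier 2) = 0.5658.
Starting from Tier 2, the probability is 0.5658.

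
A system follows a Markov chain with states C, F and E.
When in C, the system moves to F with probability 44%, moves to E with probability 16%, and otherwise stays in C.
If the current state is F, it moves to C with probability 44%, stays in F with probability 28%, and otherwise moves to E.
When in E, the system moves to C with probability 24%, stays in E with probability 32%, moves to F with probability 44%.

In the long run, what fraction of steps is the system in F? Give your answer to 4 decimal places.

Let the stationary distribution be π with π = πP and π_1 + π_2 + π_3 = 1.
π_1 = 0.4·π_1 + 0.44·π_2 + 0.24·π_3
π_2 = 0.44·π_1 + 0.28·π_2 + 0.44·π_3
Solving with the normalization constraint gives π = (0.3760, 0.3793, 0.2447).
So the stationary probability of F is 0.3793.

0.3793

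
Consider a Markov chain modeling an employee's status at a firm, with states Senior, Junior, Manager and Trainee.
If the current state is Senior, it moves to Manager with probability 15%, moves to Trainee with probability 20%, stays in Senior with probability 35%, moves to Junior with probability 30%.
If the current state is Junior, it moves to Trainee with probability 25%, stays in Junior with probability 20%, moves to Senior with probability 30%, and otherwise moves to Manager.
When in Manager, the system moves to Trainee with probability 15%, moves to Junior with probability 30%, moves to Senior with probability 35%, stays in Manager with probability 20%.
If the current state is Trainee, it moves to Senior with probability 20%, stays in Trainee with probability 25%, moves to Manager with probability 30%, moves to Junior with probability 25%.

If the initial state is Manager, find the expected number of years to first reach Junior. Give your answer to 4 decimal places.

3.4391

Let t(s) be the expected number of years to first reach Junior from state s, with t(Junior) = 0. Conditioning on the first year:
t(Senior) = 1 + 0.35·t(Senior) + 0.15·t(Manager) + 0.2·t(Trainee)
t(Manager) = 1 + 0.35·t(Senior) + 0.2·t(Manager) + 0.15·t(Trainee)
t(Trainee) = 1 + 0.2·t(Senior) + 0.3·t(Manager) + 0.25·t(Trainee)
Solving: t(Senior) = 3.4486, t(Manager) = 3.4391, t(Trainee) = 3.6286.
Expected years from Manager to Junior: 3.4391.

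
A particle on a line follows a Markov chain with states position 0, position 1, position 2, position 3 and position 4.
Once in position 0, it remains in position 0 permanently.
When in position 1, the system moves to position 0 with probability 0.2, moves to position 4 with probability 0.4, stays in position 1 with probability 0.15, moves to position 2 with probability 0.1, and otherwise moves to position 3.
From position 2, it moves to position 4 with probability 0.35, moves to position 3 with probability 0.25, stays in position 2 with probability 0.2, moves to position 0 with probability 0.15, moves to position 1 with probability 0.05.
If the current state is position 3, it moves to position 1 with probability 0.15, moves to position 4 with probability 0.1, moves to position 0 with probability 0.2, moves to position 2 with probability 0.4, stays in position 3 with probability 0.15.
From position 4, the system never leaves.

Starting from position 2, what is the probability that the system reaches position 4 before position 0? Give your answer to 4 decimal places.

Let h(s) be the probability of absorption at position 4 starting from transient state s. Then h(position 4) = 1 and h(position 0) = 0. By first-step analysis:
h(position 1) = 0.2·0 + 0.15·h(position 1) + 0.1·h(position 2) + 0.15·h(position 3) + 0.4·1
h(position 2) = 0.15·0 + 0.05·h(position 1) + 0.2·h(position 2) + 0.25·h(position 3) + 0.35·1
h(position 3) = 0.2·0 + 0.15·h(position 1) + 0.4·h(position 2) + 0.15·h(position 3) + 0.1·1
Solving: h(position 1) = 0.6406, h(position 2) = 0.6444, h(position 3) = 0.5339.
Starting from position 2, the probability is 0.6444.

0.6444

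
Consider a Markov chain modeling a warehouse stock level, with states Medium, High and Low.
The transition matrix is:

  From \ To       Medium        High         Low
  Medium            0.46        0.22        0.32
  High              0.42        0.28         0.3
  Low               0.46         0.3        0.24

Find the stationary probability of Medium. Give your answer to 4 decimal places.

Let the stationary distribution be π with π = πP and π_1 + π_2 + π_3 = 1.
π_1 = 0.46·π_1 + 0.42·π_2 + 0.46·π_3
π_2 = 0.22·π_1 + 0.28·π_2 + 0.3·π_3
Solving with the normalization constraint gives π = (0.4496, 0.2589, 0.2915).
So the stationary probability of Medium is 0.4496.

0.4496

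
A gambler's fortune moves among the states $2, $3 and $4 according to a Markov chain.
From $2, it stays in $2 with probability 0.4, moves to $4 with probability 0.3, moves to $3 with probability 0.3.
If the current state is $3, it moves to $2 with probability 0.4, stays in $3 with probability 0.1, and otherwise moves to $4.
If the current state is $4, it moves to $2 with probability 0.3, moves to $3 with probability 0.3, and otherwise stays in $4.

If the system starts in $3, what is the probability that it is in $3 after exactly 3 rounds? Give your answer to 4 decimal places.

0.2440

Propagate the distribution vector 3 rounds from $3.
After 0 rounds: (0.0000, 1.0000, 0.0000)
After 1 round: (0.4000, 0.1000, 0.5000)
After 2 rounds: (0.3500, 0.2800, 0.3700)
After 3 rounds: (0.3630, 0.2440, 0.3930)
P(in $3 after 3 rounds) = 0.2440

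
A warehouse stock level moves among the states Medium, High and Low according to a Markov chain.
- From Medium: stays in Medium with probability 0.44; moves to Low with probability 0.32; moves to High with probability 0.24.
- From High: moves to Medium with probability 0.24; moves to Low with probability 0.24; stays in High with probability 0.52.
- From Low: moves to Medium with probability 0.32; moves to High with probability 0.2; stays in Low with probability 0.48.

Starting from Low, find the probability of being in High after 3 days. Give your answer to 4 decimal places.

Propagate the distribution vector 3 days from Low.
After 0 days: (0.0000, 0.0000, 1.0000)
After 1 day: (0.3200, 0.2000, 0.4800)
After 2 days: (0.3424, 0.2768, 0.3808)
After 3 days: (0.3389, 0.3023, 0.3588)
P(in High after 3 days) = 0.3023

0.3023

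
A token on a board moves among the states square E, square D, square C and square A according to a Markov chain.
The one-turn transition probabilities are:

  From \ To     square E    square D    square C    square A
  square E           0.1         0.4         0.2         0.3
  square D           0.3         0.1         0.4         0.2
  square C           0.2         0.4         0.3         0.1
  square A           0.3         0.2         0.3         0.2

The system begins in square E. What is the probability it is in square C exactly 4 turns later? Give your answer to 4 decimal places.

Propagate the distribution vector 4 turns from square E.
After 0 turns: (1.0000, 0.0000, 0.0000, 0.0000)
After 1 turn: (0.1000, 0.4000, 0.2000, 0.3000)
After 2 turns: (0.2600, 0.2200, 0.3300, 0.1900)
After 3 turns: (0.2150, 0.2960, 0.2960, 0.1930)
After 4 turns: (0.2274, 0.2726, 0.3081, 0.1919)
P(in square C after 4 turns) = 0.3081

0.3081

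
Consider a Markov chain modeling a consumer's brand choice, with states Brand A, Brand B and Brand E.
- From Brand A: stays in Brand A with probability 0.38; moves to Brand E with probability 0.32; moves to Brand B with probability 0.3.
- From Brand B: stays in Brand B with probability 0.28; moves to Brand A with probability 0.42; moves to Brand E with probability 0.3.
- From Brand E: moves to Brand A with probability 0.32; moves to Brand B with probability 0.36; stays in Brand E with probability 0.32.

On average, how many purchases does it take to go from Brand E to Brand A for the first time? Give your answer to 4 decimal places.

Let t(s) be the expected number of purchases to first reach Brand A from state s, with t(Brand A) = 0. Conditioning on the first purchase:
t(Brand B) = 1 + 0.28·t(Brand B) + 0.3·t(Brand E)
t(Brand E) = 1 + 0.36·t(Brand B) + 0.32·t(Brand E)
Solving: t(Brand B) = 2.5681, t(Brand E) = 2.8302.
Expected purchases from Brand E to Brand A: 2.8302.

2.8302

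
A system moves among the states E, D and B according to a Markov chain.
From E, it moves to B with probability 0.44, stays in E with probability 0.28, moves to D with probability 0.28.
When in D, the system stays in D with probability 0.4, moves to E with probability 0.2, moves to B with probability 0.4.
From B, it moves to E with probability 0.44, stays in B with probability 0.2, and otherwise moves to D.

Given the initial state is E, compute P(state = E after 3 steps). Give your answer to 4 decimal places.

0.3038

Propagate the distribution vector 3 steps from E.
After 0 steps: (1.0000, 0.0000, 0.0000)
After 1 step: (0.2800, 0.2800, 0.4400)
After 2 steps: (0.3280, 0.3488, 0.3232)
After 3 steps: (0.3038, 0.3477, 0.3485)
P(in E after 3 steps) = 0.3038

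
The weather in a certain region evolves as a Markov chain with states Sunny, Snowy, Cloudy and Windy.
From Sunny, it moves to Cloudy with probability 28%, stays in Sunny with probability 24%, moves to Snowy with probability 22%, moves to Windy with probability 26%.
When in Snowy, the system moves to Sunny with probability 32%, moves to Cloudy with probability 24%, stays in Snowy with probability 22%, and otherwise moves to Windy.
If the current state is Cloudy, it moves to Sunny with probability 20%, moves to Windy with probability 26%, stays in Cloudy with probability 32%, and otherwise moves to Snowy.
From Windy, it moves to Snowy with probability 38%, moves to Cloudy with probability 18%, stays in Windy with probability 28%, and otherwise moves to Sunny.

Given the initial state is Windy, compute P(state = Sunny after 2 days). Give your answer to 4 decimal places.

0.2408

Propagate the distribution vector 2 days from Windy.
After 0 days: (0.0000, 0.0000, 0.0000, 1.0000)
After 1 day: (0.1600, 0.3800, 0.1800, 0.2800)
After 2 days: (0.2408, 0.2648, 0.2440, 0.2504)
P(in Sunny after 2 days) = 0.2408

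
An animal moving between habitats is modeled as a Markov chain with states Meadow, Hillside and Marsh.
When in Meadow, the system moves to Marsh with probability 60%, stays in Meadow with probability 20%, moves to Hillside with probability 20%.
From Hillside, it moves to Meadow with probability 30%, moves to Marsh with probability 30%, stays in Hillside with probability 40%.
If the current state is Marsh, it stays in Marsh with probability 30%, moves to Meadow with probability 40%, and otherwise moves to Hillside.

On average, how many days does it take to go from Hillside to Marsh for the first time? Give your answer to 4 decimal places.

Let t(s) be the expected number of days to first reach Marsh from state s, with t(Marsh) = 0. Conditioning on the first day:
t(Meadow) = 1 + 0.2·t(Meadow) + 0.2·t(Hillside)
t(Hillside) = 1 + 0.3·t(Meadow) + 0.4·t(Hillside)
Solving: t(Meadow) = 1.9048, t(Hillside) = 2.6190.
Expected days from Hillside to Marsh: 2.6190.

2.6190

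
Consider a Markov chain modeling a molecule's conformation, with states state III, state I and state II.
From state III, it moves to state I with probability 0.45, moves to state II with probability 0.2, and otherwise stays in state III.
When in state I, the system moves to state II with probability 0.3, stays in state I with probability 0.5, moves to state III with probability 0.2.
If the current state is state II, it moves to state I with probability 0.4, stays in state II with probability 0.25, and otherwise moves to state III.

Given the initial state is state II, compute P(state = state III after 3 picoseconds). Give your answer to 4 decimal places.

0.2814

Propagate the distribution vector 3 picoseconds from state II.
After 0 picoseconds: (0.0000, 0.0000, 1.0000)
After 1 picosecond: (0.3500, 0.4000, 0.2500)
After 2 picoseconds: (0.2900, 0.4575, 0.2525)
After 3 picoseconds: (0.2814, 0.4603, 0.2584)
P(in state III after 3 picoseconds) = 0.2814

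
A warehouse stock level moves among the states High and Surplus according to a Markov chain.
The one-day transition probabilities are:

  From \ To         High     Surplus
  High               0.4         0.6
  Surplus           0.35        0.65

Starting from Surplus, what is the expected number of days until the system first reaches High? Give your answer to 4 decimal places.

Let t(s) be the expected number of days to first reach High from state s, with t(High) = 0. Conditioning on the first day:
t(Surplus) = 1 + 0.65·t(Surplus)
Solving: t(Surplus) = 2.8571.
Expected days from Surplus to High: 2.8571.

2.8571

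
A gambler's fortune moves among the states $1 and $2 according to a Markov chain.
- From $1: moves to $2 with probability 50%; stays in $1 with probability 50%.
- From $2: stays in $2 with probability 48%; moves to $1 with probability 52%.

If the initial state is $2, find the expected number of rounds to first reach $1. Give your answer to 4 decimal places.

1.9231

Let t(s) be the expected number of rounds to first reach $1 from state s, with t($1) = 0. Conditioning on the first round:
t($2) = 1 + 0.48·t($2)
Solving: t($2) = 1.9231.
Expected rounds from $2 to $1: 1.9231.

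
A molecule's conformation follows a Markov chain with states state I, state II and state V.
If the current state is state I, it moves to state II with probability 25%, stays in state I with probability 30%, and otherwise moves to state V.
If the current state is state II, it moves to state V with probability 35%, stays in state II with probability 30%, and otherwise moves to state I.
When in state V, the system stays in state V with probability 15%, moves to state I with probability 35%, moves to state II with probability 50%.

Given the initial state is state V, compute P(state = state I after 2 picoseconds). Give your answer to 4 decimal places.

Sum over the intermediate state after 1 picosecond:
P = P(state V→state I)·P(state I→state I) + P(state V→state II)·P(state II→state I) + P(state V→state V)·P(state V→state I)
  = 0.35×0.3 + 0.5×0.35 + 0.15×0.35
  = 0.1050 + 0.1750 + 0.0525 = 0.3325

0.3325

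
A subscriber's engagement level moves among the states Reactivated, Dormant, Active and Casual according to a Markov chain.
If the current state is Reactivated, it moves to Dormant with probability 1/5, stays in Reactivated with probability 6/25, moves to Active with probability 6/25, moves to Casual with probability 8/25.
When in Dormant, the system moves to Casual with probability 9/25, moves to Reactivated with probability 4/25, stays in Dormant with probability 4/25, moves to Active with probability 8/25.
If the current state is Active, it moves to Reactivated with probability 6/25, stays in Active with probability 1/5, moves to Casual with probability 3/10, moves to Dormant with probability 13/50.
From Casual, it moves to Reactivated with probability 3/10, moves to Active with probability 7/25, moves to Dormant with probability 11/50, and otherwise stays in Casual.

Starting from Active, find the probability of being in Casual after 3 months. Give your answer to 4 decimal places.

Propagate the distribution vector 3 months from Active.
After 0 months: (0.0000, 0.0000, 1.0000, 0.0000)
After 1 month: (0.2400, 0.2600, 0.2000, 0.3000)
After 2 months: (0.2372, 0.2076, 0.2648, 0.2904)
After 3 months: (0.2408, 0.2134, 0.2576, 0.2882)
P(in Casual after 3 months) = 0.2882

0.2882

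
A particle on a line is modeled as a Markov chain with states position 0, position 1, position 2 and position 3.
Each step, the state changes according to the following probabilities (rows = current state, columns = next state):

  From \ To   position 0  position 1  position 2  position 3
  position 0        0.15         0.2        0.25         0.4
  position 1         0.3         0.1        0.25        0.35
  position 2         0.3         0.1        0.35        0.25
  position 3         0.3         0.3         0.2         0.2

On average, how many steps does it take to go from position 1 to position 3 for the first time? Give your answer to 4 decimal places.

2.9827

Let t(s) be the expected number of steps to first reach position 3 from state s, with t(position 3) = 0. Conditioning on the first step:
t(position 0) = 1 + 0.15·t(position 0) + 0.2·t(position 1) + 0.25·t(position 2)
t(position 1) = 1 + 0.3·t(position 0) + 0.1·t(position 1) + 0.25·t(position 2)
t(position 2) = 1 + 0.3·t(position 0) + 0.1·t(position 1) + 0.35·t(position 2)
Solving: t(position 0) = 2.8530, t(position 1) = 2.9827, t(position 2) = 3.3141.
Expected steps from position 1 to position 3: 2.9827.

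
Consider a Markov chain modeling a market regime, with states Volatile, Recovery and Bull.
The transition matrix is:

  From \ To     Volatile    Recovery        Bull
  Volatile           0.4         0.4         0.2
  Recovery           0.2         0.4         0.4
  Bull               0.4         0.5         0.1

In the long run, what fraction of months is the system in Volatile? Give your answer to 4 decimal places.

0.3148

Let the stationary distribution be π with π = πP and π_1 + π_2 + π_3 = 1.
π_1 = 0.4·π_1 + 0.2·π_2 + 0.4·π_3
π_2 = 0.4·π_1 + 0.4·π_2 + 0.5·π_3
Solving with the normalization constraint gives π = (0.3148, 0.4259, 0.2593).
So the stationary probability of Volatile is 0.3148.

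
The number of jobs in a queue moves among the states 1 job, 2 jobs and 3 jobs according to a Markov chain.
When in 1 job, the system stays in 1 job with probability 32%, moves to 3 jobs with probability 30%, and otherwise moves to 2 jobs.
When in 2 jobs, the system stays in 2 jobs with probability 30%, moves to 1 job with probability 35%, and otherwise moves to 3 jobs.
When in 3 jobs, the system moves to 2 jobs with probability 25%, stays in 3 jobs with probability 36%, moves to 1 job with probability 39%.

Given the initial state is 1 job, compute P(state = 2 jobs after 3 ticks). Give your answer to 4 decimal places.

Propagate the distribution vector 3 ticks from 1 job.
After 0 ticks: (1.0000, 0.0000, 0.0000)
After 1 tick: (0.3200, 0.3800, 0.3000)
After 2 ticks: (0.3524, 0.3106, 0.3370)
After 3 ticks: (0.3529, 0.3113, 0.3358)
P(in 2 jobs after 3 ticks) = 0.3113

0.3113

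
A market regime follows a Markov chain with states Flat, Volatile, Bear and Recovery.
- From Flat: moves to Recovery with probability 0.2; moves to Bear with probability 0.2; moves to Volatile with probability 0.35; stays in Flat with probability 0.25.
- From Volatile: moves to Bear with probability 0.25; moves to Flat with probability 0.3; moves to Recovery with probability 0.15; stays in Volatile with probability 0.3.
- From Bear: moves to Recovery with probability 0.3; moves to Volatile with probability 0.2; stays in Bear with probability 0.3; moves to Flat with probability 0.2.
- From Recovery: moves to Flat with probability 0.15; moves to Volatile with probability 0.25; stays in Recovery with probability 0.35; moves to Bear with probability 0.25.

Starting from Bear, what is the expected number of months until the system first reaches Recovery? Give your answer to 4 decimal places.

Let t(s) be the expected number of months to first reach Recovery from state s, with t(Recovery) = 0. Conditioning on the first month:
t(Flat) = 1 + 0.25·t(Flat) + 0.35·t(Volatile) + 0.2·t(Bear)
t(Volatile) = 1 + 0.3·t(Flat) + 0.3·t(Volatile) + 0.25·t(Bear)
t(Bear) = 1 + 0.2·t(Flat) + 0.2·t(Volatile) + 0.3·t(Bear)
Solving: t(Flat) = 4.7864, t(Volatile) = 4.9874, t(Bear) = 4.2211.
Expected months from Bear to Recovery: 4.2211.

4.2211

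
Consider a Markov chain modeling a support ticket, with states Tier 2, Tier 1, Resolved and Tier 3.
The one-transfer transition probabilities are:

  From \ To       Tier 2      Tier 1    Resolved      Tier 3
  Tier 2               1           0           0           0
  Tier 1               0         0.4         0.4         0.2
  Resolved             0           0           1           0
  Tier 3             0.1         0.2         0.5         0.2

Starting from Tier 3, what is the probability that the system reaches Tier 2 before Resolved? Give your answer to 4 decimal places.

0.1364

Let h(s) be the probability of absorption at Tier 2 starting from transient state s. Then h(Tier 2) = 1 and h(Resolved) = 0. By first-step analysis:
h(Tier 1) = 0.4·h(Tier 1) + 0.4·0 + 0.2·h(Tier 3)
h(Tier 3) = 0.1·1 + 0.2·h(Tier 1) + 0.5·0 + 0.2·h(Tier 3)
Solving: h(Tier 1) = 0.0455, h(Tier 3) = 0.1364.
Starting from Tier 3, the probability is 0.1364.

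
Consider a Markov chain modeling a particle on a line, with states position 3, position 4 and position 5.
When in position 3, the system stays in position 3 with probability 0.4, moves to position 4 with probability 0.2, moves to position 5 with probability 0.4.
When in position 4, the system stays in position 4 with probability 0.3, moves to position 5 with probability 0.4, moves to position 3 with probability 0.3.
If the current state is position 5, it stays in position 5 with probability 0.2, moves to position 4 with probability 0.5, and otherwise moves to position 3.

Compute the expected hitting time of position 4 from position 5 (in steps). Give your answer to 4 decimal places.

Let t(s) be the expected number of steps to first reach position 4 from state s, with t(position 4) = 0. Conditioning on the first step:
t(position 3) = 1 + 0.4·t(position 3) + 0.4·t(position 5)
t(position 5) = 1 + 0.3·t(position 3) + 0.2·t(position 5)
Solving: t(position 3) = 3.3333, t(position 5) = 2.5000.
Expected steps from position 5 to position 4: 2.5000.

2.5000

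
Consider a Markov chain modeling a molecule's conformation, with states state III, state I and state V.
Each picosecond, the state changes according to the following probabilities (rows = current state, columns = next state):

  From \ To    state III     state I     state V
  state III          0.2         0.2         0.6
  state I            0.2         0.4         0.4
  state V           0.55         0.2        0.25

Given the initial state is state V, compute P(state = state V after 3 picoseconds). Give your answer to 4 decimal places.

0.3866

Propagate the distribution vector 3 picoseconds from state V.
After 0 picoseconds: (0.0000, 0.0000, 1.0000)
After 1 picosecond: (0.5500, 0.2000, 0.2500)
After 2 picoseconds: (0.2875, 0.2400, 0.4725)
After 3 picoseconds: (0.3654, 0.2480, 0.3866)
P(in state V after 3 picoseconds) = 0.3866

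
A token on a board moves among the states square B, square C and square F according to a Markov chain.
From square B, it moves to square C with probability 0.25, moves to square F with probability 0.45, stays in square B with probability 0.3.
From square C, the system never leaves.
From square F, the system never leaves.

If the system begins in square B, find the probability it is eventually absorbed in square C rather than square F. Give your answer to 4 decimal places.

0.3571

Let h(s) be the probability of absorption at square C starting from transient state s. Then h(square C) = 1 and h(square F) = 0. By first-step analysis:
h(square B) = 0.3·h(square B) + 0.25·1 + 0.45·0
Solving: h(square B) = 0.3571.
Starting from square B, the probability is 0.3571.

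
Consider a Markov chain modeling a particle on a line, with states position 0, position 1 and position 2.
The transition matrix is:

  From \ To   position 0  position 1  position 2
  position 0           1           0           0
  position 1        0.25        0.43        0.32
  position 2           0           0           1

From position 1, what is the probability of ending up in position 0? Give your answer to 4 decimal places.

0.4386

Let h(s) be the probability of absorption at position 0 starting from transient state s. Then h(position 0) = 1 and h(position 2) = 0. By first-step analysis:
h(position 1) = 0.25·1 + 0.43·h(position 1) + 0.32·0
Solving: h(position 1) = 0.4386.
Starting from position 1, the probability is 0.4386.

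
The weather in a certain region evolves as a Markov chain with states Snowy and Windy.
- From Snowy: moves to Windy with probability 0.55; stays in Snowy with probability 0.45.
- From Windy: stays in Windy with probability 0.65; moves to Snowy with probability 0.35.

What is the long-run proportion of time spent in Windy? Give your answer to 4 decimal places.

Let the stationary distribution be π with π = πP and π_1 + π_2 = 1.
π_1 = 0.45·π_1 + 0.35·π_2
Solving with the normalization constraint gives π = (0.3889, 0.6111).
So the stationary probability of Windy is 0.6111.

0.6111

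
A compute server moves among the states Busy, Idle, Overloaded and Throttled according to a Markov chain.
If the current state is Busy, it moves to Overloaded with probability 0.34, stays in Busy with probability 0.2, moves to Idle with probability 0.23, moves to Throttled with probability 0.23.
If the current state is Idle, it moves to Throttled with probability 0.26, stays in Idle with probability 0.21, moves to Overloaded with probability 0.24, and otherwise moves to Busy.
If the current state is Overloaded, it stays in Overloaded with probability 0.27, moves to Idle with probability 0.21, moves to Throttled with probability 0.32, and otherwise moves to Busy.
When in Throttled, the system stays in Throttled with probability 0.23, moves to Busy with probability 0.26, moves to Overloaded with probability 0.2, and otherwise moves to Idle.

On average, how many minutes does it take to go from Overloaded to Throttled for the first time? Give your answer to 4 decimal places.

Let t(s) be the expected number of minutes to first reach Throttled from state s, with t(Throttled) = 0. Conditioning on the first minute:
t(Busy) = 1 + 0.2·t(Busy) + 0.23·t(Idle) + 0.34·t(Overloaded)
t(Idle) = 1 + 0.29·t(Busy) + 0.21·t(Idle) + 0.24·t(Overloaded)
t(Overloaded) = 1 + 0.2·t(Busy) + 0.21·t(Idle) + 0.27·t(Overloaded)
Solving: t(Busy) = 3.7974, t(Idle) = 3.7168, t(Overloaded) = 3.4795.
Expected minutes from Overloaded to Throttled: 3.4795.

3.4795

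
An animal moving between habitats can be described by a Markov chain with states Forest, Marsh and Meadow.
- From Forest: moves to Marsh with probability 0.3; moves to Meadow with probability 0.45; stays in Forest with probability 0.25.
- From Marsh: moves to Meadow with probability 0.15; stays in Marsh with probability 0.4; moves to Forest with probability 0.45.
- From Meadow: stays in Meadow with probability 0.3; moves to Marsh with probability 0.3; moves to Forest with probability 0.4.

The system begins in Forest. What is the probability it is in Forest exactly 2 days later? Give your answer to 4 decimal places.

0.3775

Sum over the intermediate state after 1 day:
P = P(Forest→Forest)·P(Forest→Forest) + P(Forest→Marsh)·P(Marsh→Forest) + P(Forest→Meadow)·P(Meadow→Forest)
  = 0.25×0.25 + 0.3×0.45 + 0.45×0.4
  = 0.0625 + 0.1350 + 0.1800 = 0.3775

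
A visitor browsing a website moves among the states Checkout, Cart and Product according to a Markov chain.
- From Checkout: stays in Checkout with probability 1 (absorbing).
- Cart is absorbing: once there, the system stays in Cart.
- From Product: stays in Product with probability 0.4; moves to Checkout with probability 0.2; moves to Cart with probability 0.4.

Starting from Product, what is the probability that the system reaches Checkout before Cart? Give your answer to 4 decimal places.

0.3333

Let h(s) be the probability of absorption at Checkout starting from transient state s. Then h(Checkout) = 1 and h(Cart) = 0. By first-step analysis:
h(Product) = 0.2·1 + 0.4·0 + 0.4·h(Product)
Solving: h(Product) = 0.3333.
Starting from Product, the probability is 0.3333.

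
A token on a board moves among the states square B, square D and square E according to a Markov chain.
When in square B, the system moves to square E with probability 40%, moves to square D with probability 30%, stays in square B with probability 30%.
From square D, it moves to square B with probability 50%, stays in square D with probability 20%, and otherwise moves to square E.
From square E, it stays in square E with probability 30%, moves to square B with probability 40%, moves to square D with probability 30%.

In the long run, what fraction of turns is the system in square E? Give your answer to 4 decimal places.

Let the stationary distribution be π with π = πP and π_1 + π_2 + π_3 = 1.
π_1 = 0.3·π_1 + 0.5·π_2 + 0.4·π_3
π_2 = 0.3·π_1 + 0.2·π_2 + 0.3·π_3
Solving with the normalization constraint gives π = (0.3884, 0.2727, 0.3388).
So the stationary probability of square E is 0.3388.

0.3388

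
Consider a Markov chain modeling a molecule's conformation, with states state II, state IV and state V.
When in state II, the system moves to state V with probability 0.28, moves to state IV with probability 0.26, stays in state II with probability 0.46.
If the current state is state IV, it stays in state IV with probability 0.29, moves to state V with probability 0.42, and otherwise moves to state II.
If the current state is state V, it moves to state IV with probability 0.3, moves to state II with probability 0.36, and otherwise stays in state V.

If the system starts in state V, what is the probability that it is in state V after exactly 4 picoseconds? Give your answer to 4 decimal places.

Propagate the distribution vector 4 picoseconds from state V.
After 0 picoseconds: (0.0000, 0.0000, 1.0000)
After 1 picosecond: (0.3600, 0.3000, 0.3400)
After 2 picoseconds: (0.3750, 0.2826, 0.3424)
After 3 picoseconds: (0.3777, 0.2822, 0.3401)
After 4 picoseconds: (0.3780, 0.2821, 0.3399)
P(in state V after 4 picoseconds) = 0.3399

0.3399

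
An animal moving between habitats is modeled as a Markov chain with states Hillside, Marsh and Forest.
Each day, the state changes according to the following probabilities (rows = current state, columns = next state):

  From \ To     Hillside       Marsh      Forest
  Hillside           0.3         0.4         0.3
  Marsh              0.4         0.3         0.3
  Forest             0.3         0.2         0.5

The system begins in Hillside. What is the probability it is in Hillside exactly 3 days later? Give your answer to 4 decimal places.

0.3300

Propagate the distribution vector 3 days from Hillside.
After 0 days: (1.0000, 0.0000, 0.0000)
After 1 day: (0.3000, 0.4000, 0.3000)
After 2 days: (0.3400, 0.3000, 0.3600)
After 3 days: (0.3300, 0.2980, 0.3720)
P(in Hillside after 3 days) = 0.3300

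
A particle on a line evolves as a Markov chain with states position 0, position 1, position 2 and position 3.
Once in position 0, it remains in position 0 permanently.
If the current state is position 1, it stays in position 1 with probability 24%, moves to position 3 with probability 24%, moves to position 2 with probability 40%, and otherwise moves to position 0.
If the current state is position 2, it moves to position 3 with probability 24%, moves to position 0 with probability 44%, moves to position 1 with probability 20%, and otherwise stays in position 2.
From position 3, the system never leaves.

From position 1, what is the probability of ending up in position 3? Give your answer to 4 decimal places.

0.5217

Let h(s) be the probability of absorption at position 3 starting from transient state s. Then h(position 3) = 1 and h(position 0) = 0. By first-step analysis:
h(position 1) = 0.12·0 + 0.24·h(position 1) + 0.4·h(position 2) + 0.24·1
h(position 2) = 0.44·0 + 0.2·h(position 1) + 0.12·h(position 2) + 0.24·1
Solving: h(position 1) = 0.5217, h(position 2) = 0.3913.
Starting from position 1, the probability is 0.5217.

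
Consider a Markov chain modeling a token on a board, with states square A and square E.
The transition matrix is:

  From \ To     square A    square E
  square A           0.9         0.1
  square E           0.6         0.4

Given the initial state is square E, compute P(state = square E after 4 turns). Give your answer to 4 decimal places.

Propagate the distribution vector 4 turns from square E.
After 0 turns: (0.0000, 1.0000)
After 1 turn: (0.6000, 0.4000)
After 2 turns: (0.7800, 0.2200)
After 3 turns: (0.8340, 0.1660)
After 4 turns: (0.8502, 0.1498)
P(in square E after 4 turns) = 0.1498

0.1498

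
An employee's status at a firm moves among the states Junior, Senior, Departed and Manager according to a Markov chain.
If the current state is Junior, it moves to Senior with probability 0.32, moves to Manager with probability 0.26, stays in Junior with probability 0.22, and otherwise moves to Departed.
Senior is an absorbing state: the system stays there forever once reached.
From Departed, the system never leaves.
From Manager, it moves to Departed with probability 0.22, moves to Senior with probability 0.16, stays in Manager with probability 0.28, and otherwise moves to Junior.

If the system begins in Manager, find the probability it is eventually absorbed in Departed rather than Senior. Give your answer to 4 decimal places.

0.5063

Let h(s) be the probability of absorption at Departed starting from transient state s. Then h(Departed) = 1 and h(Senior) = 0. By first-step analysis:
h(Junior) = 0.22·h(Junior) + 0.32·0 + 0.2·1 + 0.26·h(Manager)
h(Manager) = 0.34·h(Junior) + 0.16·0 + 0.22·1 + 0.28·h(Manager)
Solving: h(Junior) = 0.4252, h(Manager) = 0.5063.
Starting from Manager, the probability is 0.5063.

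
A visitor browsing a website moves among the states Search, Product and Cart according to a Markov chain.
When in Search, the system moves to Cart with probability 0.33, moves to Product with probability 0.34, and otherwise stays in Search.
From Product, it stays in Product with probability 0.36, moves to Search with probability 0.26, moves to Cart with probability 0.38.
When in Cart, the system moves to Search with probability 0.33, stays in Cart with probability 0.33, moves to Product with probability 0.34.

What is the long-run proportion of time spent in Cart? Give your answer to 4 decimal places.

0.3473

Let the stationary distribution be π with π = πP and π_1 + π_2 + π_3 = 1.
π_1 = 0.33·π_1 + 0.26·π_2 + 0.33·π_3
π_2 = 0.34·π_1 + 0.36·π_2 + 0.34·π_3
Solving with the normalization constraint gives π = (0.3057, 0.3469, 0.3473).
So the stationary probability of Cart is 0.3473.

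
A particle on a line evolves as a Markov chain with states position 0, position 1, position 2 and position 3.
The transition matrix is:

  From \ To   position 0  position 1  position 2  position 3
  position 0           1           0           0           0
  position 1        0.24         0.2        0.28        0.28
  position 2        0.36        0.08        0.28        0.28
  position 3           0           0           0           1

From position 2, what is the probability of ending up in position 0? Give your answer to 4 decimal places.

0.5549

Let h(s) be the probability of absorption at position 0 starting from transient state s. Then h(position 0) = 1 and h(position 3) = 0. By first-step analysis:
h(position 1) = 0.24·1 + 0.2·h(position 1) + 0.28·h(position 2) + 0.28·0
h(position 2) = 0.36·1 + 0.08·h(position 1) + 0.28·h(position 2) + 0.28·0
Solving: h(position 1) = 0.4942, h(position 2) = 0.5549.
Starting from position 2, the probability is 0.5549.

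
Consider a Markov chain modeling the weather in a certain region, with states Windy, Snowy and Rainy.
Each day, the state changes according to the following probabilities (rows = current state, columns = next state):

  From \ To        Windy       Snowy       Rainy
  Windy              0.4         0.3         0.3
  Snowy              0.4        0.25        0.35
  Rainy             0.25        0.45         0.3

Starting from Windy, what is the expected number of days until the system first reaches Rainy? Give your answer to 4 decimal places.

3.1818

Let t(s) be the expected number of days to first reach Rainy from state s, with t(Rainy) = 0. Conditioning on the first day:
t(Windy) = 1 + 0.4·t(Windy) + 0.3·t(Snowy)
t(Snowy) = 1 + 0.4·t(Windy) + 0.25·t(Snowy)
Solving: t(Windy) = 3.1818, t(Snowy) = 3.0303.
Expected days from Windy to Rainy: 3.1818.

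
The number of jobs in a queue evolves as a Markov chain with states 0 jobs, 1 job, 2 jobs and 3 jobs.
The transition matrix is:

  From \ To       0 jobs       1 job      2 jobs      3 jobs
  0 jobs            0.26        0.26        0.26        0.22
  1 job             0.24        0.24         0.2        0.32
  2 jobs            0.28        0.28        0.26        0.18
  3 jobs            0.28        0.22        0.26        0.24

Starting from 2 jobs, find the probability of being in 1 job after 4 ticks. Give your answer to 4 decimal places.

0.2503

Propagate the distribution vector 4 ticks from 2 jobs.
After 0 ticks: (0.0000, 0.0000, 1.0000, 0.0000)
After 1 tick: (0.2800, 0.2800, 0.2600, 0.1800)
After 2 ticks: (0.2632, 0.2524, 0.2432, 0.2412)
After 3 ticks: (0.2646, 0.2502, 0.2449, 0.2403)
After 4 ticks: (0.2647, 0.2503, 0.2450, 0.2400)
P(in 1 job after 4 ticks) = 0.2503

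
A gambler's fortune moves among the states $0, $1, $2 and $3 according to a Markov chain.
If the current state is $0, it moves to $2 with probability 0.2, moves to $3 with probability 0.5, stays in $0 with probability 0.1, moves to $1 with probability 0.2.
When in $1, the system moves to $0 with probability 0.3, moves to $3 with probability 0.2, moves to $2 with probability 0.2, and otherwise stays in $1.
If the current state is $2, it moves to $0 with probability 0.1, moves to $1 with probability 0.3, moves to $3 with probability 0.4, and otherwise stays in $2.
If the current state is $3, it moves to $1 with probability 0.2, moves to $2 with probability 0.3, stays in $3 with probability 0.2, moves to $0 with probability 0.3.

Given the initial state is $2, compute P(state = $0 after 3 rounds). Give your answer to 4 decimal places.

Propagate the distribution vector 3 rounds from $2.
After 0 rounds: (0.0000, 0.0000, 1.0000, 0.0000)
After 1 round: (0.1000, 0.3000, 0.2000, 0.4000)
After 2 rounds: (0.2400, 0.2500, 0.2400, 0.2700)
After 3 rounds: (0.2040, 0.2490, 0.2270, 0.3200)
P(in $0 after 3 rounds) = 0.2040

0.2040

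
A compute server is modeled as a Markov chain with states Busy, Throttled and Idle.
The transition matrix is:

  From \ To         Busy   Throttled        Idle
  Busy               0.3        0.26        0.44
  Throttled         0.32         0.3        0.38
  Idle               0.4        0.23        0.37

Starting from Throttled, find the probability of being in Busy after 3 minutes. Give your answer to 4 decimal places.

Propagate the distribution vector 3 minutes from Throttled.
After 0 minutes: (0.0000, 1.0000, 0.0000)
After 1 minute: (0.3200, 0.3000, 0.3800)
After 2 minutes: (0.3440, 0.2606, 0.3954)
After 3 minutes: (0.3448, 0.2586, 0.3967)
P(in Busy after 3 minutes) = 0.3448

0.3448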